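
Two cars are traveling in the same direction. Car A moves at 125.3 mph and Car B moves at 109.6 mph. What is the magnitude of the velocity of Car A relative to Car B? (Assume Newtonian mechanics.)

v_rel = |v_A - v_B| = |125.3 - 109.6| = 15.7 mph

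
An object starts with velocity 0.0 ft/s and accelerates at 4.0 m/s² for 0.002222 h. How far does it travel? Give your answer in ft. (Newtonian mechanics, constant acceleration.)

v₀ = 0.0 ft/s × 0.3048 = 0.0 m/s
t = 0.002222 h × 3600.0 = 7.9992 s
d = v₀ × t + ½ × a × t² = 0.0 × 7.9992 + 0.5 × 4.0 × 7.9992² = 127.974 m
d = 127.974 m / 0.3048 = 419.9 ft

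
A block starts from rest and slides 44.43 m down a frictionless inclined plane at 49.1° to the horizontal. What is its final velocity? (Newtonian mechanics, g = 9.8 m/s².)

a = g sin(θ) = 9.8 × sin(49.1°) = 7.4074 m/s²
v = √(2ad) = √(2 × 7.4074 × 44.43) = 25.66 m/s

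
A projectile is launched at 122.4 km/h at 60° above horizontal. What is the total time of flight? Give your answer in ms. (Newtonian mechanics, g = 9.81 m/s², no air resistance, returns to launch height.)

v₀ = 122.4 km/h × 0.2777777777777778 = 34.0 m/s
T = 2 × v₀ × sin(θ) / g = 2 × 34.0 × sin(60°) / 9.81 = 2 × 34.0 × 0.866025 / 9.81 = 6.00303 s
T = 6.00303 s / 0.001 = 6003 ms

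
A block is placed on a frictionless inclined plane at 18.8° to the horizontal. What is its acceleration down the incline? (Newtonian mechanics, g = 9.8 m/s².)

a = g sin(θ) = 9.8 × sin(18.8°) = 9.8 × 0.3223 = 3.16 m/s²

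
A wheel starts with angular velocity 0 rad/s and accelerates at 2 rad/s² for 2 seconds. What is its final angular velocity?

ω = ω₀ + αt = 0 + 2 × 2 = 4 rad/s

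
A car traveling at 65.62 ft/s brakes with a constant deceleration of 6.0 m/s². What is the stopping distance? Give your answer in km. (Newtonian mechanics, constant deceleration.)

v₀ = 65.62 ft/s × 0.3048 = 20.001 m/s
d = v₀² / (2a) = 20.001² / (2 × 6.0) = 400.04 / 12.0 = 33.3367 m
d = 33.3367 m / 1000.0 = 0.03334 km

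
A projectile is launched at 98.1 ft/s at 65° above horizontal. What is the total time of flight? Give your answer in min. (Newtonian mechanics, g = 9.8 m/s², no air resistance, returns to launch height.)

v₀ = 98.1 ft/s × 0.3048 = 29.9009 m/s
T = 2 × v₀ × sin(θ) / g = 2 × 29.9009 × sin(65°) / 9.8 = 2 × 29.9009 × 0.906308 / 9.8 = 5.53049 s
T = 5.53049 s / 60.0 = 0.09217 min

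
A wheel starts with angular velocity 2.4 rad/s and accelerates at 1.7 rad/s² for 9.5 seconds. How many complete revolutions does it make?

θ = ω₀t + ½αt² = 2.4×9.5 + ½×1.7×9.5² = 99.5125 rad
Total revolutions = θ/(2π) = 99.5125/(2π) = 15.84
Complete revolutions = ⌊15.84⌋ = 15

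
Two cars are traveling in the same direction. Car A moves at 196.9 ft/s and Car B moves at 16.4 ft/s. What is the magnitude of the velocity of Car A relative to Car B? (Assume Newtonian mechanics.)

v_rel = |v_A - v_B| = |196.9 - 16.4| = 180.5 ft/s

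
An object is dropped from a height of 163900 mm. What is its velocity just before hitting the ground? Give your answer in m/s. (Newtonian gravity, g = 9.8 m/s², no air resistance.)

h = 163900 mm × 0.001 = 163.9 m
v = √(2gh) = √(2 × 9.8 × 163.9) = 56.68 m/s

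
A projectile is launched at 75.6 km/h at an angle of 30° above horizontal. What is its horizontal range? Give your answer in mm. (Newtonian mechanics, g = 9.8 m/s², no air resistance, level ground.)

v₀ = 75.6 km/h × 0.2777777777777778 = 21.0 m/s
R = v₀² × sin(2θ) / g = 21.0² × sin(2 × 30°) / 9.8 = 441.0 × 0.866025 / 9.8 = 38.9711 m
R = 38.9711 m / 0.001 = 38970 mm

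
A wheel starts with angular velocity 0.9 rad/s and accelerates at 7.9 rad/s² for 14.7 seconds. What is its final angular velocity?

ω = ω₀ + αt = 0.9 + 7.9 × 14.7 = 117.03 rad/s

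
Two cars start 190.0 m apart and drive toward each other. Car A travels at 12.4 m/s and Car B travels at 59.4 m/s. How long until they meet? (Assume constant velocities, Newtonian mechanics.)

Combined speed: v_combined = 12.4 + 59.4 = 71.8 m/s
Time to meet: t = d/v_combined = 190.0/71.8 = 2.65 s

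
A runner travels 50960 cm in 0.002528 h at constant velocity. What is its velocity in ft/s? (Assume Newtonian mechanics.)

d = 50960 cm × 0.01 = 509.6 m
t = 0.002528 h × 3600.0 = 9.1008 s
v = d / t = 509.6 / 9.1008 = 55.9951 m/s
v = 55.9951 m/s / 0.3048 = 183.7 ft/s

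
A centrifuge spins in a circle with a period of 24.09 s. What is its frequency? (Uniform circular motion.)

f = 1/T = 1/24.09 = 0.0415 Hz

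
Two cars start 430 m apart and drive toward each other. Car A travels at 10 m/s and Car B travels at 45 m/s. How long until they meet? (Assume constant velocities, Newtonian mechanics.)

Combined speed: v_combined = 10 + 45 = 55 m/s
Time to meet: t = d/v_combined = 430/55 = 7.82 s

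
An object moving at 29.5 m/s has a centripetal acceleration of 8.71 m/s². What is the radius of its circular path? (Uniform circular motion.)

r = v²/a_c = 29.5²/8.71 = 99.91 m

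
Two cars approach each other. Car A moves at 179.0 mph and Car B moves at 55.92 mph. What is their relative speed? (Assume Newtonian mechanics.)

v_rel = v_A + v_B = 179.0 + 55.92 = 234.92 mph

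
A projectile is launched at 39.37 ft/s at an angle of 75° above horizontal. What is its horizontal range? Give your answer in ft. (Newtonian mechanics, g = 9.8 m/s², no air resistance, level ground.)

v₀ = 39.37 ft/s × 0.3048 = 12.0 m/s
R = v₀² × sin(2θ) / g = 12.0² × sin(2 × 75°) / 9.8 = 144.0 × 0.5 / 9.8 = 7.34694 m
R = 7.34694 m / 0.3048 = 24.1 ft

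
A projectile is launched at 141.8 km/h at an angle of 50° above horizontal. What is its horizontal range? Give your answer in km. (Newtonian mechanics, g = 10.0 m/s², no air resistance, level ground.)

v₀ = 141.8 km/h × 0.2777777777777778 = 39.3889 m/s
R = v₀² × sin(2θ) / g = 39.3889² × sin(2 × 50°) / 10.0 = 1551.49 × 0.984808 / 10.0 = 152.792 m
R = 152.792 m / 1000.0 = 0.1528 km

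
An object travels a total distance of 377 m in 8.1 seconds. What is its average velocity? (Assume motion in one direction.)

v_avg = Δd / Δt = 377 / 8.1 = 46.54 m/s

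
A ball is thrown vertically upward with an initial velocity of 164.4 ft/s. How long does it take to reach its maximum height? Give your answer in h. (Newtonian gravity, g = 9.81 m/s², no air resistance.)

v₀ = 164.4 ft/s × 0.3048 = 50.1091 m/s
t_up = v₀ / g = 50.1091 / 9.81 = 5.10796 s
t_up = 5.10796 s / 3600.0 = 0.001419 h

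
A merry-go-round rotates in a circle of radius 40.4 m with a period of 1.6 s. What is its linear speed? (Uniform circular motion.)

v = 2πr/T = 2π×40.4/1.6 = 158.65 m/s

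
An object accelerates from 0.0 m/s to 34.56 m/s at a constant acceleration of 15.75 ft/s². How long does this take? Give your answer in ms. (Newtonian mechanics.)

a = 15.75 ft/s² × 0.3048 = 4.8006 m/s²
t = (v - v₀) / a = (34.56 - 0.0) / 4.8006 = 7.1991 s
t = 7.1991 s / 0.001 = 7199 ms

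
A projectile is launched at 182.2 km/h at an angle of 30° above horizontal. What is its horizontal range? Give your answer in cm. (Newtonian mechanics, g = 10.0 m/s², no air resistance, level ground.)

v₀ = 182.2 km/h × 0.2777777777777778 = 50.6111 m/s
R = v₀² × sin(2θ) / g = 50.6111² × sin(2 × 30°) / 10.0 = 2561.48 × 0.866025 / 10.0 = 221.831 m
R = 221.831 m / 0.01 = 22180 cm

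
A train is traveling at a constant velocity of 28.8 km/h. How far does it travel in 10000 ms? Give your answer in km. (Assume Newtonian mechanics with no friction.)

v = 28.8 km/h × 0.2777777777777778 = 8.0 m/s
t = 10000 ms × 0.001 = 10.0 s
d = v × t = 8.0 × 10.0 = 80.0 m
d = 80.0 m / 1000.0 = 0.08 km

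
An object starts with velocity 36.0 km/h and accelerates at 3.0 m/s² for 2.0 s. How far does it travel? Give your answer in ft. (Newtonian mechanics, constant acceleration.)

v₀ = 36.0 km/h × 0.2777777777777778 = 10.0 m/s
d = v₀ × t + ½ × a × t² = 10.0 × 2.0 + 0.5 × 3.0 × 2.0² = 26.0 m
d = 26.0 m / 0.3048 = 85.3 ft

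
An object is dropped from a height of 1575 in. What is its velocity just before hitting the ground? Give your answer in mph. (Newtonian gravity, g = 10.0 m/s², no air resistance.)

h = 1575 in × 0.0254 = 40.005 m
v = √(2gh) = √(2 × 10.0 × 40.005) = 28.286 m/s
v = 28.286 m/s / 0.44704 = 63.27 mph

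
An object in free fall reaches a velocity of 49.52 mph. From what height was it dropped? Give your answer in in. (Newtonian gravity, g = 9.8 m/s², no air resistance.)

v = 49.52 mph × 0.44704 = 22.1374 m/s
h = v² / (2g) = 22.1374² / (2 × 9.8) = 25.0033 m
h = 25.0033 m / 0.0254 = 984.4 in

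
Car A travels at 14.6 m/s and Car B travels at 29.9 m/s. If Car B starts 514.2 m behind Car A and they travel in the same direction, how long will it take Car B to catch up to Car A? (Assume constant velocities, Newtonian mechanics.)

Relative speed: v_rel = 29.9 - 14.6 = 15.3 m/s
Time to catch: t = d₀/v_rel = 514.2/15.3 = 33.61 s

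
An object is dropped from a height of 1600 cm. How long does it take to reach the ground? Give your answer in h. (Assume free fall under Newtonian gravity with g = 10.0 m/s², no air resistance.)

h = 1600 cm × 0.01 = 16.0 m
t = √(2h/g) = √(2 × 16.0 / 10.0) = 1.78885 s
t = 1.78885 s / 3600.0 = 0.0004969 h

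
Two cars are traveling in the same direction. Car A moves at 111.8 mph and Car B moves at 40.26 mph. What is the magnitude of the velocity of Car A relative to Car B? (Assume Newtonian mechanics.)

v_rel = |v_A - v_B| = |111.8 - 40.26| = 71.54 mph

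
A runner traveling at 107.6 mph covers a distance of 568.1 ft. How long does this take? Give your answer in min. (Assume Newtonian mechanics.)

d = 568.1 ft × 0.3048 = 173.157 m
v = 107.6 mph × 0.44704 = 48.1015 m/s
t = d / v = 173.157 / 48.1015 = 3.59983 s
t = 3.59983 s / 60.0 = 0.06 min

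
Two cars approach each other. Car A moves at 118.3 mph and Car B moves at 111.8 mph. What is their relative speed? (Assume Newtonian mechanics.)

v_rel = v_A + v_B = 118.3 + 111.8 = 230.1 mph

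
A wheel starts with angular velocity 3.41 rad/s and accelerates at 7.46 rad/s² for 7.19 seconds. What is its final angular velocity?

ω = ω₀ + αt = 3.41 + 7.46 × 7.19 = 57.05 rad/s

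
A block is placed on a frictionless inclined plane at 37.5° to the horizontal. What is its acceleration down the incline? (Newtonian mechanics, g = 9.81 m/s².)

a = g sin(θ) = 9.81 × sin(37.5°) = 9.81 × 0.6088 = 5.97 m/s²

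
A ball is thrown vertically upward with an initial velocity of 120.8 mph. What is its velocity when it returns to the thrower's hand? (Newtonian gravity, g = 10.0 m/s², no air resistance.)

By conservation of energy (no air resistance), the ball returns to the throw height with the same speed as launch, but directed downward.
|v_ground| = v₀ = 120.8 mph
v_ground = 120.8 mph (downward)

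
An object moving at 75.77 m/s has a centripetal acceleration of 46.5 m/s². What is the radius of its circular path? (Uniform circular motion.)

r = v²/a_c = 75.77²/46.5 = 123.46 m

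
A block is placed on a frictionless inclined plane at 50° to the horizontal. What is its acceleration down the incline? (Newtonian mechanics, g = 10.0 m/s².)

a = g sin(θ) = 10.0 × sin(50°) = 10.0 × 0.766 = 7.66 m/s²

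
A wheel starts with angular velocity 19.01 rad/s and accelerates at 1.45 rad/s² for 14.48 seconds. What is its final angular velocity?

ω = ω₀ + αt = 19.01 + 1.45 × 14.48 = 40.01 rad/s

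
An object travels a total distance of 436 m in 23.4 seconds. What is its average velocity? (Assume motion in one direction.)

v_avg = Δd / Δt = 436 / 23.4 = 18.63 m/s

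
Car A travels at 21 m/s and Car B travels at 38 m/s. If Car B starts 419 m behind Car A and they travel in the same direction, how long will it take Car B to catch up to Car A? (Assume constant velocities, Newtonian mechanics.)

Relative speed: v_rel = 38 - 21 = 17 m/s
Time to catch: t = d₀/v_rel = 419/17 = 24.65 s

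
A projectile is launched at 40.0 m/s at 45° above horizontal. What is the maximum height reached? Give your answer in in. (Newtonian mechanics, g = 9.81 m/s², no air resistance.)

H = v₀² × sin²(θ) / (2g) = 40.0² × sin(45°)² / (2 × 9.81) = 1600.0 × 0.5 / 19.62 = 40.7747 m
H = 40.7747 m / 0.0254 = 1605 in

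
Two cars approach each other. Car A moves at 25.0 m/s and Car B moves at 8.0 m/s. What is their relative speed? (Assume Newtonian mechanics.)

v_rel = v_A + v_B = 25.0 + 8.0 = 33.0 m/s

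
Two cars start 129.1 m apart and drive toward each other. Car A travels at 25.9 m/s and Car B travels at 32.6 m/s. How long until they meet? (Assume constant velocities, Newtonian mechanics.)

Combined speed: v_combined = 25.9 + 32.6 = 58.5 m/s
Time to meet: t = d/v_combined = 129.1/58.5 = 2.21 s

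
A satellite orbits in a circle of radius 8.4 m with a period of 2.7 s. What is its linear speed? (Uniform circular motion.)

v = 2πr/T = 2π×8.4/2.7 = 19.55 m/s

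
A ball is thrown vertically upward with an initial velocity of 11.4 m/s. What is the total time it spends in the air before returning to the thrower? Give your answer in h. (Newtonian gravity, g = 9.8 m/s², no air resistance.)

t_total = 2 × v₀ / g = 2 × 11.4 / 9.8 = 2.32653 s
t_total = 2.32653 s / 3600.0 = 0.0006463 h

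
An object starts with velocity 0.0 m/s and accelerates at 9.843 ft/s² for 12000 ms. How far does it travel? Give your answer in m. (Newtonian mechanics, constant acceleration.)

a = 9.843 ft/s² × 0.3048 = 3.00015 m/s²
t = 12000 ms × 0.001 = 12.0 s
d = v₀ × t + ½ × a × t² = 0.0 × 12.0 + 0.5 × 3.00015 × 12.0² = 216.0 m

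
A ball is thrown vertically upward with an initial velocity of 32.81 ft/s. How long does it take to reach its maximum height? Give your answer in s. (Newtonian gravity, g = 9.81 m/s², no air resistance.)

v₀ = 32.81 ft/s × 0.3048 = 10.0005 m/s
t_up = v₀ / g = 10.0005 / 9.81 = 1.019 s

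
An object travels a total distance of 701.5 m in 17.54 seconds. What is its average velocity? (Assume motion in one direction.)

v_avg = Δd / Δt = 701.5 / 17.54 = 39.99 m/s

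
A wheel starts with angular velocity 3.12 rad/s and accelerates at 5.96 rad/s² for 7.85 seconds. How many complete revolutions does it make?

θ = ω₀t + ½αt² = 3.12×7.85 + ½×5.96×7.85² = 208.12705 rad
Total revolutions = θ/(2π) = 208.12705/(2π) = 33.12
Complete revolutions = ⌊33.12⌋ = 33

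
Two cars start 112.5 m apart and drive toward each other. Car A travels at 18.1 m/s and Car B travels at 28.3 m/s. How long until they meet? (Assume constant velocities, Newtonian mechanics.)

Combined speed: v_combined = 18.1 + 28.3 = 46.4 m/s
Time to meet: t = d/v_combined = 112.5/46.4 = 2.42 s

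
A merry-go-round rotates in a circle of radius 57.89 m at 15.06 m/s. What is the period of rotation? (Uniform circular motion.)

T = 2πr/v = 2π×57.89/15.06 = 24.15 s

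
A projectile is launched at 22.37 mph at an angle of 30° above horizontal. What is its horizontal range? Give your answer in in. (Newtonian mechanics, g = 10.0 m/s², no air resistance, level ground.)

v₀ = 22.37 mph × 0.44704 = 10.0003 m/s
R = v₀² × sin(2θ) / g = 10.0003² × sin(2 × 30°) / 10.0 = 100.006 × 0.866025 / 10.0 = 8.66077 m
R = 8.66077 m / 0.0254 = 341.0 in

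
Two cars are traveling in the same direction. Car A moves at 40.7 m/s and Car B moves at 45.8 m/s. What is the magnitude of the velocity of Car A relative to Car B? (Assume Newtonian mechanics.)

v_rel = |v_A - v_B| = |40.7 - 45.8| = 5.1 m/s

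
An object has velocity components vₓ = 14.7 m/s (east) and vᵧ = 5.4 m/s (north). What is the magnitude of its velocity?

|v| = √(vₓ² + vᵧ²) = √(14.7² + 5.4²) = √(245.25) = 15.66 m/s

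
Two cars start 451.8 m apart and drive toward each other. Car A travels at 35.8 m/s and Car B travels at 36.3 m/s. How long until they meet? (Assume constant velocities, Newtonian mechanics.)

Combined speed: v_combined = 35.8 + 36.3 = 72.1 m/s
Time to meet: t = d/v_combined = 451.8/72.1 = 6.27 s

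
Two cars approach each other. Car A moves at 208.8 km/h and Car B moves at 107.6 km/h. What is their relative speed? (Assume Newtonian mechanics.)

v_rel = v_A + v_B = 208.8 + 107.6 = 316.4 km/h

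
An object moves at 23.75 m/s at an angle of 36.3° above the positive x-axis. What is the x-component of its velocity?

vₓ = v cos(θ) = 23.75 × cos(36.3°) = 19.14 m/s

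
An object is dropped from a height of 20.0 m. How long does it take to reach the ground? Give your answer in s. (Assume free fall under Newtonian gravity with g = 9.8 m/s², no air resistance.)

t = √(2h/g) = √(2 × 20.0 / 9.8) = 2.02 s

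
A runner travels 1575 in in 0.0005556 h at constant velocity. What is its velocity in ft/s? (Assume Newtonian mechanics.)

d = 1575 in × 0.0254 = 40.005 m
t = 0.0005556 h × 3600.0 = 2.00016 s
v = d / t = 40.005 / 2.00016 = 20.0009 m/s
v = 20.0009 m/s / 0.3048 = 65.62 ft/s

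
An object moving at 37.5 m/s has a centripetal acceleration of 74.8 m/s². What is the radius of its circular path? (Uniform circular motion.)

r = v²/a_c = 37.5²/74.8 = 18.8 m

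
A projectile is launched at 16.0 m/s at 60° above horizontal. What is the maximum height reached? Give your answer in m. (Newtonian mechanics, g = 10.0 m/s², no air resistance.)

H = v₀² × sin²(θ) / (2g) = 16.0² × sin(60°)² / (2 × 10.0) = 256.0 × 0.75 / 20.0 = 9.6 m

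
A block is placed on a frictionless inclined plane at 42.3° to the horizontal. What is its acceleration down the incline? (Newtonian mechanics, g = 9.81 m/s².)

a = g sin(θ) = 9.81 × sin(42.3°) = 9.81 × 0.673 = 6.6 m/s²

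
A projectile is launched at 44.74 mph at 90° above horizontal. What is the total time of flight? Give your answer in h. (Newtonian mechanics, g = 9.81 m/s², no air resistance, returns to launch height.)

v₀ = 44.74 mph × 0.44704 = 20.0006 m/s
T = 2 × v₀ × sin(θ) / g = 2 × 20.0006 × sin(90°) / 9.81 = 2 × 20.0006 × 1.0 / 9.81 = 4.07759 s
T = 4.07759 s / 3600.0 = 0.001133 h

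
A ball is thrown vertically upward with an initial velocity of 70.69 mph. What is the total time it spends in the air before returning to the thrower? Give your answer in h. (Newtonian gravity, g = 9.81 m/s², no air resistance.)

v₀ = 70.69 mph × 0.44704 = 31.6013 m/s
t_total = 2 × v₀ / g = 2 × 31.6013 / 9.81 = 6.44267 s
t_total = 6.44267 s / 3600.0 = 0.00179 h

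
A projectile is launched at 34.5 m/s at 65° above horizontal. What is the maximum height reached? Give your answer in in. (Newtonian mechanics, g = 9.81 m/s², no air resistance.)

H = v₀² × sin²(θ) / (2g) = 34.5² × sin(65°)² / (2 × 9.81) = 1190.25 × 0.821394 / 19.62 = 49.83 m
H = 49.83 m / 0.0254 = 1962 in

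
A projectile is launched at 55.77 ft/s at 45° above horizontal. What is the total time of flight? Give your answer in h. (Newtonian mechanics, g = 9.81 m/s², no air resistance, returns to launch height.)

v₀ = 55.77 ft/s × 0.3048 = 16.9987 m/s
T = 2 × v₀ × sin(θ) / g = 2 × 16.9987 × sin(45°) / 9.81 = 2 × 16.9987 × 0.707107 / 9.81 = 2.45054 s
T = 2.45054 s / 3600.0 = 0.0006807 h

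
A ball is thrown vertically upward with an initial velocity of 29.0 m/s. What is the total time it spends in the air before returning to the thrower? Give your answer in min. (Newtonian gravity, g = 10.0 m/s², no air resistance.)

t_total = 2 × v₀ / g = 2 × 29.0 / 10.0 = 5.8 s
t_total = 5.8 s / 60.0 = 0.09667 min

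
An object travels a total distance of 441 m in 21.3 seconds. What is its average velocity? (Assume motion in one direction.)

v_avg = Δd / Δt = 441 / 21.3 = 20.7 m/s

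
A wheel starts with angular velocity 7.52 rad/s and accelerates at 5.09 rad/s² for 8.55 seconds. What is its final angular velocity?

ω = ω₀ + αt = 7.52 + 5.09 × 8.55 = 51.04 rad/s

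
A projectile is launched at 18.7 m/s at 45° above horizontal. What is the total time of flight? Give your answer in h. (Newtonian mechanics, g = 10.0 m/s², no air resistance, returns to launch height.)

T = 2 × v₀ × sin(θ) / g = 2 × 18.7 × sin(45°) / 10.0 = 2 × 18.7 × 0.707107 / 10.0 = 2.64458 s
T = 2.64458 s / 3600.0 = 0.0007346 h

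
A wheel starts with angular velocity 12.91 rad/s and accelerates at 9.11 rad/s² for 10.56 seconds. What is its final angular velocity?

ω = ω₀ + αt = 12.91 + 9.11 × 10.56 = 109.11 rad/s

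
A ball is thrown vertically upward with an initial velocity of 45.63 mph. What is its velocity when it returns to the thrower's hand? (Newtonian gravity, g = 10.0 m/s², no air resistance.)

By conservation of energy (no air resistance), the ball returns to the throw height with the same speed as launch, but directed downward.
|v_ground| = v₀ = 45.63 mph
v_ground = 45.63 mph (downward)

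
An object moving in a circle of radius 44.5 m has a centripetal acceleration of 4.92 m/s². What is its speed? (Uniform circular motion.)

v = √(a_c × r) = √(4.92 × 44.5) = 14.8 m/s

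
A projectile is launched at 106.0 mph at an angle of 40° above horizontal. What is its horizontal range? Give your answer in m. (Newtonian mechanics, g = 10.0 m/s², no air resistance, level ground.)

v₀ = 106.0 mph × 0.44704 = 47.3862 m/s
R = v₀² × sin(2θ) / g = 47.3862² × sin(2 × 40°) / 10.0 = 2245.45 × 0.984808 / 10.0 = 221.1 m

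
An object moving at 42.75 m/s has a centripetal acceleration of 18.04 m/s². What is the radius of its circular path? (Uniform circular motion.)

r = v²/a_c = 42.75²/18.04 = 101.31 m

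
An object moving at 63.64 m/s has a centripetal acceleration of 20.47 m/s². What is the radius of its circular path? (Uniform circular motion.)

r = v²/a_c = 63.64²/20.47 = 197.85 m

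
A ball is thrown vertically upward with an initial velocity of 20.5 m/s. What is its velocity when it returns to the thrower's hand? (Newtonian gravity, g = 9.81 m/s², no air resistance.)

By conservation of energy (no air resistance), the ball returns to the throw height with the same speed as launch, but directed downward.
|v_ground| = v₀ = 20.5 m/s
v_ground = 20.5 m/s (downward)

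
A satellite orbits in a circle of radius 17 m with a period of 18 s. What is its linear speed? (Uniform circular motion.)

v = 2πr/T = 2π×17/18 = 5.93 m/s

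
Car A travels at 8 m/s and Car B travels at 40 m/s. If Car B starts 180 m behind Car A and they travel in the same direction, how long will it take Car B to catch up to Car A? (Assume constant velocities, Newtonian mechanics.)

Relative speed: v_rel = 40 - 8 = 32 m/s
Time to catch: t = d₀/v_rel = 180/32 = 5.62 s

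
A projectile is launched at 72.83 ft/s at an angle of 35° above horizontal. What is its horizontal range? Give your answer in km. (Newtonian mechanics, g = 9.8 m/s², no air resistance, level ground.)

v₀ = 72.83 ft/s × 0.3048 = 22.1986 m/s
R = v₀² × sin(2θ) / g = 22.1986² × sin(2 × 35°) / 9.8 = 492.778 × 0.939693 / 9.8 = 47.251 m
R = 47.251 m / 1000.0 = 0.04725 km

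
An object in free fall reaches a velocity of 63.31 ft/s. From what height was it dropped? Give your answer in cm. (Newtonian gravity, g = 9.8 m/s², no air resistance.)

v = 63.31 ft/s × 0.3048 = 19.2969 m/s
h = v² / (2g) = 19.2969² / (2 × 9.8) = 18.9985 m
h = 18.9985 m / 0.01 = 1900 cm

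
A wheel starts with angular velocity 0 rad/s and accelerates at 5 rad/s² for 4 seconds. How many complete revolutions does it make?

θ = ω₀t + ½αt² = 0×4 + ½×5×4² = 40.0 rad
Total revolutions = θ/(2π) = 40.0/(2π) = 6.37
Complete revolutions = ⌊6.37⌋ = 6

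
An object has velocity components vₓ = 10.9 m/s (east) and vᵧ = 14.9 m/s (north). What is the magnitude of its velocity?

|v| = √(vₓ² + vᵧ²) = √(10.9² + 14.9²) = √(340.82) = 18.46 m/s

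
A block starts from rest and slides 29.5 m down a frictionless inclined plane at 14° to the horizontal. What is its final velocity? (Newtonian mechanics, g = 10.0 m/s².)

a = g sin(θ) = 10.0 × sin(14°) = 2.4192 m/s²
v = √(2ad) = √(2 × 2.4192 × 29.5) = 11.95 m/s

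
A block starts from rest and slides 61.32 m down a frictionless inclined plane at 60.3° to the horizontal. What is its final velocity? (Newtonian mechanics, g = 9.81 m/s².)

a = g sin(θ) = 9.81 × sin(60.3°) = 8.5213 m/s²
v = √(2ad) = √(2 × 8.5213 × 61.32) = 32.33 m/s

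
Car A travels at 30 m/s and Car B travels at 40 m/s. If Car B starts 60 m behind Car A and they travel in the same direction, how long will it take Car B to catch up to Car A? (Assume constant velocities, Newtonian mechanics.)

Relative speed: v_rel = 40 - 30 = 10 m/s
Time to catch: t = d₀/v_rel = 60/10 = 6.0 s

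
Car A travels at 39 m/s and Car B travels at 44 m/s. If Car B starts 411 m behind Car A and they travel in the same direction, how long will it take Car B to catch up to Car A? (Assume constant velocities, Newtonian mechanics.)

Relative speed: v_rel = 44 - 39 = 5 m/s
Time to catch: t = d₀/v_rel = 411/5 = 82.2 s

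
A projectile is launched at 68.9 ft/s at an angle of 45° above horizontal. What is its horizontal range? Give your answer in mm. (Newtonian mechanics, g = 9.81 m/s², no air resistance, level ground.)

v₀ = 68.9 ft/s × 0.3048 = 21.0007 m/s
R = v₀² × sin(2θ) / g = 21.0007² × sin(2 × 45°) / 9.81 = 441.029 × 1.0 / 9.81 = 44.9571 m
R = 44.9571 m / 0.001 = 44960 mm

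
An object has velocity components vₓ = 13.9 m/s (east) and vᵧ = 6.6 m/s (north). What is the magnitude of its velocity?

|v| = √(vₓ² + vᵧ²) = √(13.9² + 6.6²) = √(236.77) = 15.39 m/s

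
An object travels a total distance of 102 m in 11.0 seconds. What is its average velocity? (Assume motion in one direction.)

v_avg = Δd / Δt = 102 / 11.0 = 9.27 m/s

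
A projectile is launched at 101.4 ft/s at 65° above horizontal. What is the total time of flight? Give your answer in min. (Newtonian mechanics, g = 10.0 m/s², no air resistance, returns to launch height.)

v₀ = 101.4 ft/s × 0.3048 = 30.9067 m/s
T = 2 × v₀ × sin(θ) / g = 2 × 30.9067 × sin(65°) / 10.0 = 2 × 30.9067 × 0.906308 / 10.0 = 5.6022 s
T = 5.6022 s / 60.0 = 0.09337 min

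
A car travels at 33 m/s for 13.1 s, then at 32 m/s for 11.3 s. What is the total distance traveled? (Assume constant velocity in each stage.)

d₁ = v₁t₁ = 33 × 13.1 = 432.3 m
d₂ = v₂t₂ = 32 × 11.3 = 361.6 m
d_total = 432.3 + 361.6 = 793.9 m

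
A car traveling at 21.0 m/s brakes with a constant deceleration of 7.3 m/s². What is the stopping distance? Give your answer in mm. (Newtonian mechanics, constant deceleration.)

d = v₀² / (2a) = 21.0² / (2 × 7.3) = 441.0 / 14.6 = 30.2055 m
d = 30.2055 m / 0.001 = 30210 mm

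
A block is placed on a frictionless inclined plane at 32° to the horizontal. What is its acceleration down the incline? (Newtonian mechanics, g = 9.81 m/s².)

a = g sin(θ) = 9.81 × sin(32°) = 9.81 × 0.5299 = 5.2 m/s²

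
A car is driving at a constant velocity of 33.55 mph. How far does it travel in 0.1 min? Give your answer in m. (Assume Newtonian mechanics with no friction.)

v = 33.55 mph × 0.44704 = 14.9982 m/s
t = 0.1 min × 60.0 = 6.0 s
d = v × t = 14.9982 × 6.0 = 89.99 m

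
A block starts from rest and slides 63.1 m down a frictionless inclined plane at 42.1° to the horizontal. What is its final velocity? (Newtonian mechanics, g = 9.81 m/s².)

a = g sin(θ) = 9.81 × sin(42.1°) = 6.5769 m/s²
v = √(2ad) = √(2 × 6.5769 × 63.1) = 28.81 m/s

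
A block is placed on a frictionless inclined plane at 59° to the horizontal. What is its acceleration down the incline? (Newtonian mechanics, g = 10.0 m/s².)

a = g sin(θ) = 10.0 × sin(59°) = 10.0 × 0.8572 = 8.57 m/s²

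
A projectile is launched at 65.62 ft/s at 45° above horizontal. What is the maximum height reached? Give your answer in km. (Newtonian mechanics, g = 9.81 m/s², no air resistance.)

v₀ = 65.62 ft/s × 0.3048 = 20.001 m/s
H = v₀² × sin²(θ) / (2g) = 20.001² × sin(45°)² / (2 × 9.81) = 400.04 × 0.5 / 19.62 = 10.1947 m
H = 10.1947 m / 1000.0 = 0.01019 km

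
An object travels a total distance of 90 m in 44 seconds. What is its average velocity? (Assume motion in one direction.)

v_avg = Δd / Δt = 90 / 44 = 2.05 m/s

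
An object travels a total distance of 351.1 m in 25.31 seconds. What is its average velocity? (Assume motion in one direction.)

v_avg = Δd / Δt = 351.1 / 25.31 = 13.87 m/s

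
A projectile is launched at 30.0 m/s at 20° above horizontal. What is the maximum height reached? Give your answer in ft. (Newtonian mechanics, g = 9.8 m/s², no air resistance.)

H = v₀² × sin²(θ) / (2g) = 30.0² × sin(20°)² / (2 × 9.8) = 900.0 × 0.116978 / 19.6 = 5.37144 m
H = 5.37144 m / 0.3048 = 17.62 ft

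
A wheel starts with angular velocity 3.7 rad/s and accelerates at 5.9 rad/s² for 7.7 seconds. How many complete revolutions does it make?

θ = ω₀t + ½αt² = 3.7×7.7 + ½×5.9×7.7² = 203.3955 rad
Total revolutions = θ/(2π) = 203.3955/(2π) = 32.37
Complete revolutions = ⌊32.37⌋ = 32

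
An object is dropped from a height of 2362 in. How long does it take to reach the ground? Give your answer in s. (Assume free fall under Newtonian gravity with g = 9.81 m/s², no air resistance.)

h = 2362 in × 0.0254 = 59.9948 m
t = √(2h/g) = √(2 × 59.9948 / 9.81) = 3.497 s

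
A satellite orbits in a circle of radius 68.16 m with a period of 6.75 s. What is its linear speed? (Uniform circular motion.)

v = 2πr/T = 2π×68.16/6.75 = 63.45 m/s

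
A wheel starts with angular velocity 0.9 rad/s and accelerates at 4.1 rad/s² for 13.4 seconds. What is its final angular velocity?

ω = ω₀ + αt = 0.9 + 4.1 × 13.4 = 55.84 rad/s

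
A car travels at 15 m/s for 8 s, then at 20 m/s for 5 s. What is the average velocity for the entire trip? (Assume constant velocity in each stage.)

d₁ = v₁t₁ = 15 × 8 = 120 m
d₂ = v₂t₂ = 20 × 5 = 100 m
d_total = 220 m, t_total = 13 s
v_avg = d_total/t_total = 220/13 = 16.92 m/s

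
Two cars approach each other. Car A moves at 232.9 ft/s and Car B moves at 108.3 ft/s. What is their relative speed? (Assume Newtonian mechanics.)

v_rel = v_A + v_B = 232.9 + 108.3 = 341.2 ft/s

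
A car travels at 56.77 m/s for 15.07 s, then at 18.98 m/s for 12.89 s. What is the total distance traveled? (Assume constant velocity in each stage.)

d₁ = v₁t₁ = 56.77 × 15.07 = 855.5239 m
d₂ = v₂t₂ = 18.98 × 12.89 = 244.6522 m
d_total = 855.5239 + 244.6522 = 1100.18 m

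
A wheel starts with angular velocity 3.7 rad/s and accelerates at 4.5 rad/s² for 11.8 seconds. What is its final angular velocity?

ω = ω₀ + αt = 3.7 + 4.5 × 11.8 = 56.8 rad/s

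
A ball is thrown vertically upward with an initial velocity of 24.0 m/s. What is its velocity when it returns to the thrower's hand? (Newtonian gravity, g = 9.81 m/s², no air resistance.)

By conservation of energy (no air resistance), the ball returns to the throw height with the same speed as launch, but directed downward.
|v_ground| = v₀ = 24.0 m/s
v_ground = 24.0 m/s (downward)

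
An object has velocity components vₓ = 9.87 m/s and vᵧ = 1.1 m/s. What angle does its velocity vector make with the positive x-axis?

θ = arctan(vᵧ/vₓ) = arctan(1.1/9.87) = 6.36°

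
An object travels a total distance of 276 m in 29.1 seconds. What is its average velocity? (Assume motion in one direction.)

v_avg = Δd / Δt = 276 / 29.1 = 9.48 m/s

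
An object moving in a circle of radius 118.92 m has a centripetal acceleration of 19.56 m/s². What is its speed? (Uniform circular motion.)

v = √(a_c × r) = √(19.56 × 118.92) = 48.23 m/s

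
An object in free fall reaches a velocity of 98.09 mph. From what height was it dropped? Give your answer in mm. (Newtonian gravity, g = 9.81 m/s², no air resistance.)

v = 98.09 mph × 0.44704 = 43.8502 m/s
h = v² / (2g) = 43.8502² / (2 × 9.81) = 98.0041 m
h = 98.0041 m / 0.001 = 98000 mm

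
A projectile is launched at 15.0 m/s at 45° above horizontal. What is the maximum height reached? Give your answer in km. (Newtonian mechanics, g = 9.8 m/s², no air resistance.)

H = v₀² × sin²(θ) / (2g) = 15.0² × sin(45°)² / (2 × 9.8) = 225.0 × 0.5 / 19.6 = 5.7398 m
H = 5.7398 m / 1000.0 = 0.00574 km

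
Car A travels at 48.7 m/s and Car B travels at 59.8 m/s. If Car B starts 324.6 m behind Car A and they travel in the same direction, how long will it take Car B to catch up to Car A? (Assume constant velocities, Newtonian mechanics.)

Relative speed: v_rel = 59.8 - 48.7 = 11.1 m/s
Time to catch: t = d₀/v_rel = 324.6/11.1 = 29.24 s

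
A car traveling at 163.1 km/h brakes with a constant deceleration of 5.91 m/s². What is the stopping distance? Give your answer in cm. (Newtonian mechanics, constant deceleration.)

v₀ = 163.1 km/h × 0.2777777777777778 = 45.3056 m/s
d = v₀² / (2a) = 45.3056² / (2 × 5.91) = 2052.6 / 11.82 = 173.655 m
d = 173.655 m / 0.01 = 17370 cm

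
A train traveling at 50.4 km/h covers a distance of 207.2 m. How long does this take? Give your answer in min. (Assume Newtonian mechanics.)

v = 50.4 km/h × 0.2777777777777778 = 14.0 m/s
t = d / v = 207.2 / 14.0 = 14.8 s
t = 14.8 s / 60.0 = 0.2467 min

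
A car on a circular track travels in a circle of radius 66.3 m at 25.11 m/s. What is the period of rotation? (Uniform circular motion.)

T = 2πr/v = 2π×66.3/25.11 = 16.59 s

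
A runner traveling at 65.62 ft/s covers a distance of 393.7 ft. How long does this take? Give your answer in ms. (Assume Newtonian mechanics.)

d = 393.7 ft × 0.3048 = 120.0 m
v = 65.62 ft/s × 0.3048 = 20.001 m/s
t = d / v = 120.0 / 20.001 = 5.9997 s
t = 5.9997 s / 0.001 = 6000 ms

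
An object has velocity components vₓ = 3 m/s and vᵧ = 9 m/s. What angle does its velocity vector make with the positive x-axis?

θ = arctan(vᵧ/vₓ) = arctan(9/3) = 71.57°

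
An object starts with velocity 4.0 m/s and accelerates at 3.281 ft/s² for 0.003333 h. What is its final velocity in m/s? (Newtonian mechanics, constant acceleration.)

a = 3.281 ft/s² × 0.3048 = 1.00005 m/s²
t = 0.003333 h × 3600.0 = 11.9988 s
v = v₀ + a × t = 4.0 + 1.00005 × 11.9988 = 16.0 m/s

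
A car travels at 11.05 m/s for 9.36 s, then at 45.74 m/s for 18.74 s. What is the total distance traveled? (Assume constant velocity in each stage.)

d₁ = v₁t₁ = 11.05 × 9.36 = 103.428 m
d₂ = v₂t₂ = 45.74 × 18.74 = 857.1676 m
d_total = 103.428 + 857.1676 = 960.6 m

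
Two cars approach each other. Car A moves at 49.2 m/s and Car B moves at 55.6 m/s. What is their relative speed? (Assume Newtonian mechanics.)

v_rel = v_A + v_B = 49.2 + 55.6 = 104.8 m/s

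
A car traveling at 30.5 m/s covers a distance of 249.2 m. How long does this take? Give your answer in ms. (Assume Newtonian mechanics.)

t = d / v = 249.2 / 30.5 = 8.17049 s
t = 8.17049 s / 0.001 = 8170 ms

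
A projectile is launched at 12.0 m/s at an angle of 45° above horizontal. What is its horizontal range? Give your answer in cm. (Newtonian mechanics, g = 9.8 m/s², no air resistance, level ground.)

R = v₀² × sin(2θ) / g = 12.0² × sin(2 × 45°) / 9.8 = 144.0 × 1.0 / 9.8 = 14.6939 m
R = 14.6939 m / 0.01 = 1469 cm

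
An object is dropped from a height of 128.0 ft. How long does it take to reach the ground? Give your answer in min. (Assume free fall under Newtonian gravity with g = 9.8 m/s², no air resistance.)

h = 128.0 ft × 0.3048 = 39.0144 m
t = √(2h/g) = √(2 × 39.0144 / 9.8) = 2.82172 s
t = 2.82172 s / 60.0 = 0.04703 min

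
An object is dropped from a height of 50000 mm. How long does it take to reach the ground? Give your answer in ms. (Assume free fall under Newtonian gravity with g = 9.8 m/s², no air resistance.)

h = 50000 mm × 0.001 = 50.0 m
t = √(2h/g) = √(2 × 50.0 / 9.8) = 3.19438 s
t = 3.19438 s / 0.001 = 3194 ms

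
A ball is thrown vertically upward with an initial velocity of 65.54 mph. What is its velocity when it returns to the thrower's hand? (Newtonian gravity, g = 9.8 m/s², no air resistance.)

By conservation of energy (no air resistance), the ball returns to the throw height with the same speed as launch, but directed downward.
|v_ground| = v₀ = 65.54 mph
v_ground = 65.54 mph (downward)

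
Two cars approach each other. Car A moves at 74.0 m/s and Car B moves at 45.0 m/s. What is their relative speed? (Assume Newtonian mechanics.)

v_rel = v_A + v_B = 74.0 + 45.0 = 119.0 m/s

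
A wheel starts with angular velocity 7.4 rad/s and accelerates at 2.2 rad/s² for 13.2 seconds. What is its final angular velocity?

ω = ω₀ + αt = 7.4 + 2.2 × 13.2 = 36.44 rad/s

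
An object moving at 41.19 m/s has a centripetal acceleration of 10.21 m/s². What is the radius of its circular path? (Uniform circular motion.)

r = v²/a_c = 41.19²/10.21 = 166.17 m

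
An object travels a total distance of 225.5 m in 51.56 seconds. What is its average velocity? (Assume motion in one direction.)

v_avg = Δd / Δt = 225.5 / 51.56 = 4.37 m/s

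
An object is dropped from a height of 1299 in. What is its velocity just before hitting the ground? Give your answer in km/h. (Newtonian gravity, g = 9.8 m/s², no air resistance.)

h = 1299 in × 0.0254 = 32.9946 m
v = √(2gh) = √(2 × 9.8 × 32.9946) = 25.4302 m/s
v = 25.4302 m/s / 0.2777777777777778 = 91.55 km/h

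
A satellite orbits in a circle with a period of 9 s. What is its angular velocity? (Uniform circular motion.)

ω = 2π/T = 2π/9 = 0.6981 rad/s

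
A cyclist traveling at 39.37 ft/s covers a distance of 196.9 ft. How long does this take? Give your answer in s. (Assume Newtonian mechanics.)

d = 196.9 ft × 0.3048 = 60.0151 m
v = 39.37 ft/s × 0.3048 = 12.0 m/s
t = d / v = 60.0151 / 12.0 = 5.001 s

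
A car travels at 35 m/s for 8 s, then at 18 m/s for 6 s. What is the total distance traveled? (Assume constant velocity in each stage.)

d₁ = v₁t₁ = 35 × 8 = 280 m
d₂ = v₂t₂ = 18 × 6 = 108 m
d_total = 280 + 108 = 388 m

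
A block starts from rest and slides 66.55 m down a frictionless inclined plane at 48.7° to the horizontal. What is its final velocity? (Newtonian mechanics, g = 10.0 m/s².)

a = g sin(θ) = 10.0 × sin(48.7°) = 7.5126 m/s²
v = √(2ad) = √(2 × 7.5126 × 66.55) = 31.62 m/s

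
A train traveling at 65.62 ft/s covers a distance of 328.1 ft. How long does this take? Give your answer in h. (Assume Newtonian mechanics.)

d = 328.1 ft × 0.3048 = 100.005 m
v = 65.62 ft/s × 0.3048 = 20.001 m/s
t = d / v = 100.005 / 20.001 = 5.0 s
t = 5.0 s / 3600.0 = 0.001389 h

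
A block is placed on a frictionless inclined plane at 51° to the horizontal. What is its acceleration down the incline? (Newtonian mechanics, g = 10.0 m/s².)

a = g sin(θ) = 10.0 × sin(51°) = 10.0 × 0.7771 = 7.77 m/s²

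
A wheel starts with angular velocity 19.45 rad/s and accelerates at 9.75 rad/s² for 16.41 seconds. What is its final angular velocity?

ω = ω₀ + αt = 19.45 + 9.75 × 16.41 = 179.45 rad/s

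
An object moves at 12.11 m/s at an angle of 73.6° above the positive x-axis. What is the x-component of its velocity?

vₓ = v cos(θ) = 12.11 × cos(73.6°) = 3.42 m/s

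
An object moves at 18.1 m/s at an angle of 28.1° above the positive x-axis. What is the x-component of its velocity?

vₓ = v cos(θ) = 18.1 × cos(28.1°) = 15.97 m/s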